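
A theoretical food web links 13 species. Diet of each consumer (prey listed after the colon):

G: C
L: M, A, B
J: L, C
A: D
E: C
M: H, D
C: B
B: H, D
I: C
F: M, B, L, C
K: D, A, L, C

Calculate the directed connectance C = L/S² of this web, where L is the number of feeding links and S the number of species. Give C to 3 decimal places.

C = 0.130

The web has S = 13 species and L = 22 feeding links.
C = L / S² = 22 / 169 = 0.1302 ≈ 0.130.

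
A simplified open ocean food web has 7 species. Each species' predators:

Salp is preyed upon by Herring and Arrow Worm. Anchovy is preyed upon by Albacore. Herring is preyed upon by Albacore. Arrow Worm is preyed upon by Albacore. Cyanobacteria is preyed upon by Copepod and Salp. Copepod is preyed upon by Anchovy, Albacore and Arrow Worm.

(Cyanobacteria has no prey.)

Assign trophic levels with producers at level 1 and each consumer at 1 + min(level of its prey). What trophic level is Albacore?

Cyanobacteria is a producer → level 1.
Copepod eats Cyanobacteria → level 2.
Albacore eats Copepod → level 3.
No prey of Albacore is below level 2, so 3 is the minimum.

Trophic level 3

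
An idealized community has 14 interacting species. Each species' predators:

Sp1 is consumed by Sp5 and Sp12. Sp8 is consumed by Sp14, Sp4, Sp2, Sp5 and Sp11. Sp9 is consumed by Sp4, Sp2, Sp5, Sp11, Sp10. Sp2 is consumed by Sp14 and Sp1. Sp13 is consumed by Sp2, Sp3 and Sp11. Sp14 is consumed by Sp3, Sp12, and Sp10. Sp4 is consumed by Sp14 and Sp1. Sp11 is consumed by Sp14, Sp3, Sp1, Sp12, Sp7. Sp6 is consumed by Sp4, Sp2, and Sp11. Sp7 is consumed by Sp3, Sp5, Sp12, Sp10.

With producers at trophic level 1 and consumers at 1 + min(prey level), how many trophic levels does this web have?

Producers (level 1): Sp13, Sp8, Sp6, Sp9.
Following each consumer down to its lowest-level prey: Sp13 → Sp11 → Sp12 (levels 1 through 3).
All prey of Sp12 (Sp11 2, Sp14 2, Sp1 3, Sp7 3) are at level 2 or above, so Sp12 is at level 1 + 2 = 3.
Every consumer has at least one prey at level 2 or below, so none exceeds level 3.

3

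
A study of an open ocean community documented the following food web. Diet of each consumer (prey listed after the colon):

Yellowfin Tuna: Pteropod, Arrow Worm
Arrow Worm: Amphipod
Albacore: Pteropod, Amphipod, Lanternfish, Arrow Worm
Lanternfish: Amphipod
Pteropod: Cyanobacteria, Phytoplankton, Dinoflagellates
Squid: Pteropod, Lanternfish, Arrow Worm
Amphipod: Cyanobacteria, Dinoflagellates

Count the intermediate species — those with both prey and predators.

4

Intermediate species (has both prey and predators): Pteropod, Amphipod, Lanternfish, Arrow Worm.
Count: 4.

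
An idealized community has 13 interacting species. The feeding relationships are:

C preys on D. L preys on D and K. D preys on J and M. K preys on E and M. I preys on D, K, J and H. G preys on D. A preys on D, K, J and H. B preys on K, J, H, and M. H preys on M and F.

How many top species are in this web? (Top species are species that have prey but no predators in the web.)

6

Top species (has prey, but nothing eats it): B, G, C, I, L, A.
Count: 6.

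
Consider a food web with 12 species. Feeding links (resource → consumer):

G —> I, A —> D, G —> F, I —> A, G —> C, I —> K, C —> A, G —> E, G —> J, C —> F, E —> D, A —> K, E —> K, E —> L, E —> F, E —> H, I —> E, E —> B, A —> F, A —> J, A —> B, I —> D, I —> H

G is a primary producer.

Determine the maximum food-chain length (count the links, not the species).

3 links

One longest chain: G → I → E → L.
It has 4 species and 3 links.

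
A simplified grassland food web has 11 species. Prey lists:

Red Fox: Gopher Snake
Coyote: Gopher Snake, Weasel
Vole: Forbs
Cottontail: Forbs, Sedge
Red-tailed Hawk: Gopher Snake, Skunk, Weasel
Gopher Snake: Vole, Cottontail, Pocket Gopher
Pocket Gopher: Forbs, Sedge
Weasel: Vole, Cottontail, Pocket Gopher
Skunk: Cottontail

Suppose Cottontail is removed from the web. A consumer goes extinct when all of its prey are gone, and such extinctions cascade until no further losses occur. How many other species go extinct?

1

Remove Cottontail.
Round 1: Skunk (all prey gone) → extinct.
No further losses. Total secondary extinctions: 1.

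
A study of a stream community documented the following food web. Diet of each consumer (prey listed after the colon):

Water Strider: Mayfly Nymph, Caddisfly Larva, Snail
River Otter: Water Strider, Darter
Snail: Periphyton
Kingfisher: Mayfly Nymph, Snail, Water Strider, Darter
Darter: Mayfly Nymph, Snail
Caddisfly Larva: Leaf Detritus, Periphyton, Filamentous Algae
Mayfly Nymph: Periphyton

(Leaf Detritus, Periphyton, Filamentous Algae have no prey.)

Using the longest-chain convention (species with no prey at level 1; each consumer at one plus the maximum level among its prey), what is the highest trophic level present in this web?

Basal resources (level 1): Leaf Detritus, Periphyton, Filamentous Algae.
Periphyton → Mayfly Nymph → Water Strider → Kingfisher gives Kingfisher level 4.
No species has a prey at level 4, so no species reaches level 5.

4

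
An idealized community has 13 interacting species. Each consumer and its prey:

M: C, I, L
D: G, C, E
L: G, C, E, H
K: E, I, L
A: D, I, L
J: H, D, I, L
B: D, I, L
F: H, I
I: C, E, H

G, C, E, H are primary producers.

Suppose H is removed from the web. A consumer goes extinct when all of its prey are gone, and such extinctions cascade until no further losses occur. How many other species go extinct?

0

Remove H.
Every predator of it retains at least one other prey: I still has C, E; L still has G, C, E; F still has I; J still has D, I, L.
No consumer loses all prey, so no secondary extinctions occur.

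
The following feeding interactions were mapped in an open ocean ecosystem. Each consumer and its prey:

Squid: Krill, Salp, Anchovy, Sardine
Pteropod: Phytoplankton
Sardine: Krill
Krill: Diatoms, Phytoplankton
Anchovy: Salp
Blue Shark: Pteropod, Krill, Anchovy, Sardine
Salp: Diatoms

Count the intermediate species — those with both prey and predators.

Intermediate species (has both prey and predators): Pteropod, Krill, Salp, Anchovy, Sardine.
Count: 5.

5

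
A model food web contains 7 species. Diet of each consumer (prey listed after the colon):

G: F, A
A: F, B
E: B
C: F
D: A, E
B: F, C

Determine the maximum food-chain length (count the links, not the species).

One longest chain: F → C → B → A → D.
It has 5 species and 4 links.

4 links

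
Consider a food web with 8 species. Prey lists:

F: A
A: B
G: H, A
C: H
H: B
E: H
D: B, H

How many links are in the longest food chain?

One longest chain: B → H → D.
It has 3 species and 2 links.

2 links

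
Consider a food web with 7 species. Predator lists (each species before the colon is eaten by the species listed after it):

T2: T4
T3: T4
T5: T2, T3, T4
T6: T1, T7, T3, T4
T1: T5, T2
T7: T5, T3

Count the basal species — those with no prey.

Basal species (no prey listed): T6.
Count: 1.

1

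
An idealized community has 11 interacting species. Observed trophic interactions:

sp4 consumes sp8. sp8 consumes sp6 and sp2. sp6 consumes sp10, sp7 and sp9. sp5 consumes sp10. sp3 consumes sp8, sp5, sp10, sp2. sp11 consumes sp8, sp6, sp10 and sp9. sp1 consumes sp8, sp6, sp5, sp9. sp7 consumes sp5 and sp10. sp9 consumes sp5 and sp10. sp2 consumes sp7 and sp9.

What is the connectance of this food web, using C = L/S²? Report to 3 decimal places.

C = 0.207

The web has S = 11 species and L = 25 feeding links.
C = L / S² = 25 / 121 = 0.2066 ≈ 0.207.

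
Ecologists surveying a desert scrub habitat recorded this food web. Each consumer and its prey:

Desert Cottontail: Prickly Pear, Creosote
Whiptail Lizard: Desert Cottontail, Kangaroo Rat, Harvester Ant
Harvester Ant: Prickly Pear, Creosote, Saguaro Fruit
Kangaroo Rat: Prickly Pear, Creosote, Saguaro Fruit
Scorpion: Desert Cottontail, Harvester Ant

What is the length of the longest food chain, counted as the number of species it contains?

One longest chain: Prickly Pear → Desert Cottontail → Whiptail Lizard.
It has 3 species and 2 links.

3 species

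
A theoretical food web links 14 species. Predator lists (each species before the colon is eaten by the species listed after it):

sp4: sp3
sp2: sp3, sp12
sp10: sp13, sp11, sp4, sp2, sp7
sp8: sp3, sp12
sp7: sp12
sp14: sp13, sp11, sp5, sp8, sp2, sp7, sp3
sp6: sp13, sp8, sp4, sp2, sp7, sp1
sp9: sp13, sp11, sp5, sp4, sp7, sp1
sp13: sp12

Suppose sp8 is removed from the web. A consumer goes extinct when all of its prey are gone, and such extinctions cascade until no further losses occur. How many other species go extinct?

Remove sp8.
Every predator of it retains at least one other prey: sp3 still has sp14, sp4, sp2; sp12 still has sp13, sp2, sp7.
No consumer loses all prey, so no secondary extinctions occur.

0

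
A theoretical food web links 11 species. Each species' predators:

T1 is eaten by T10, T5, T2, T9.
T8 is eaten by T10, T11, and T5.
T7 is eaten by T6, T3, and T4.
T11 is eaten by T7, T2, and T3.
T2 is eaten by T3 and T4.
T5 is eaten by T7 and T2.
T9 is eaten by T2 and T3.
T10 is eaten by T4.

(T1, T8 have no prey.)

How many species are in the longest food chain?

4 species

One longest chain: T8 → T11 → T7 → T4.
It has 4 species and 3 links.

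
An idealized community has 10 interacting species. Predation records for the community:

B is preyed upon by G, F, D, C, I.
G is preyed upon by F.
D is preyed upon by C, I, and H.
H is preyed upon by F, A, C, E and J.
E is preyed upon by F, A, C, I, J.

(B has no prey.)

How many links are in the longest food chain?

One longest chain: B → D → H → E → I.
It has 5 species and 4 links.

4 links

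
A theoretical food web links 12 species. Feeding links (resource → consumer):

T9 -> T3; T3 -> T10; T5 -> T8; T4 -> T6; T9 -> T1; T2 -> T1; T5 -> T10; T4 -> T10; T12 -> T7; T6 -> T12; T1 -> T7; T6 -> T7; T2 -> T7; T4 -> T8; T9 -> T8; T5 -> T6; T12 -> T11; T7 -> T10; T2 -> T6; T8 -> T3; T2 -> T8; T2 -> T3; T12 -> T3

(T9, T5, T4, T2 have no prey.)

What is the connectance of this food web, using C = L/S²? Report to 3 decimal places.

The web has S = 12 species and L = 23 feeding links.
C = L / S² = 23 / 144 = 0.1597 ≈ 0.160.

C = 0.160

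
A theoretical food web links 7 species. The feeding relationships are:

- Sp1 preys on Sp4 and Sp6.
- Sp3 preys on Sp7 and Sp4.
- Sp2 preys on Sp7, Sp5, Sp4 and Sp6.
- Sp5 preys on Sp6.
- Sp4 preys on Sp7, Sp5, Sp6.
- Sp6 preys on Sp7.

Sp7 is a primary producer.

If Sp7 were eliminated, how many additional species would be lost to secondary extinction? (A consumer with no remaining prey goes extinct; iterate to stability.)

Remove Sp7.
Round 1: Sp6 (all prey gone) → extinct.
Round 2: Sp5 (all prey gone) → extinct.
Round 3: Sp4 (all prey gone) → extinct.
Round 4: Sp2 (all prey gone), Sp1 (all prey gone), Sp3 (all prey gone) → extinct.
No further losses. Total secondary extinctions: 6.

6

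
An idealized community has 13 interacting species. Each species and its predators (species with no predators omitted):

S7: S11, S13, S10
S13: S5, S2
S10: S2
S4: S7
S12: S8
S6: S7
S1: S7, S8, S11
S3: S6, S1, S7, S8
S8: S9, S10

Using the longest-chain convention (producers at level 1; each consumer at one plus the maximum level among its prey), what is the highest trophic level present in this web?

Producers (level 1): S12, S4, S3.
S3 → S6 → S7 → S13 → S2 gives S2 level 5.
No species has a prey at level 5, so no species reaches level 6.

5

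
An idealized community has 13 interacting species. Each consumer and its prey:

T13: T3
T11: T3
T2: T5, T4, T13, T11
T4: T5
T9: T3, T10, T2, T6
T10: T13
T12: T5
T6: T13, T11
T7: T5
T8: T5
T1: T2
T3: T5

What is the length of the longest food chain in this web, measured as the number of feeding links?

4 links

One longest chain: T5 → T3 → T13 → T2 → T1.
It has 5 species and 4 links.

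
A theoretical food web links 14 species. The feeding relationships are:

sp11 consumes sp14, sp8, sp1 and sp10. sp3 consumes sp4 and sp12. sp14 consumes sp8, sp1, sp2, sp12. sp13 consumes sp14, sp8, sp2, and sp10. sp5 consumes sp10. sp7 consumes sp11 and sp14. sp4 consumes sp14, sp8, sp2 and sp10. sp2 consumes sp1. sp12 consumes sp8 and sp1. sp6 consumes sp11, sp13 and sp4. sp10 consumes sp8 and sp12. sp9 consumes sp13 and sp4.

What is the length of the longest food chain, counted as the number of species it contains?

5 species

One longest chain: sp1 → sp12 → sp10 → sp4 → sp9.
It has 5 species and 4 links.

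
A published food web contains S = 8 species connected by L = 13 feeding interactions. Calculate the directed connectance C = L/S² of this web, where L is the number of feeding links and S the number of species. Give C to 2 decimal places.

C = 0.20

The web has S = 8 species and L = 13 feeding links.
C = L / S² = 13 / 64 = 0.2031 ≈ 0.20.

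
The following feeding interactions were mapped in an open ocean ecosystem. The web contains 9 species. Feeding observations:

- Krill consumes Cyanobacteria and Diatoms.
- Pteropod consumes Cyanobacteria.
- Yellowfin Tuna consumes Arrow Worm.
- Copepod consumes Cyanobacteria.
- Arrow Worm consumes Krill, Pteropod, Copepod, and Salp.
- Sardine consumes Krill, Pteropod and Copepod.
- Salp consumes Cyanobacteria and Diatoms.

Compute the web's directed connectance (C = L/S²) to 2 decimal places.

C = 0.17

The web has S = 9 species and L = 14 feeding links.
C = L / S² = 14 / 81 = 0.1728 ≈ 0.17.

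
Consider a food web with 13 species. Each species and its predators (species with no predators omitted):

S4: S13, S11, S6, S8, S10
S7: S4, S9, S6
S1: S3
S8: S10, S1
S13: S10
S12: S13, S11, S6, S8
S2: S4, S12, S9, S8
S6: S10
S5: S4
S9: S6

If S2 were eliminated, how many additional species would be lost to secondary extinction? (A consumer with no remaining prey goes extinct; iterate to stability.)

Remove S2.
Round 1: S12 (all prey gone) → extinct.
No further losses. Total secondary extinctions: 1.

1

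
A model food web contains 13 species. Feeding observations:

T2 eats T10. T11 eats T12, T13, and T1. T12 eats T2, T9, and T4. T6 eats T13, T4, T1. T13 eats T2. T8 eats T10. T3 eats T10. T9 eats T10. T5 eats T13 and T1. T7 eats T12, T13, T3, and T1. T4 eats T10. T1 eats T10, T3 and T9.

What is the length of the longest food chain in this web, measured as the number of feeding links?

3 links

One longest chain: T10 → T2 → T13 → T6.
It has 4 species and 3 links.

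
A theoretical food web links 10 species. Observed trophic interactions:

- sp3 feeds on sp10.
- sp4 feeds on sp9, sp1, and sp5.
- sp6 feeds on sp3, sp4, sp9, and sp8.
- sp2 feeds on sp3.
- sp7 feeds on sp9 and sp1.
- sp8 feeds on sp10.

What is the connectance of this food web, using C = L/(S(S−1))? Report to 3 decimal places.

C = 0.133

The web has S = 10 species and L = 12 feeding links.
C = L / (S(S−1)) = 12 / 90 = 0.1333 ≈ 0.133.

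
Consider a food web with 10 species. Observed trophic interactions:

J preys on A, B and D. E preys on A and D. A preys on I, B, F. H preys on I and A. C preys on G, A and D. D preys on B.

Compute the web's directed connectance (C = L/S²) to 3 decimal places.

The web has S = 10 species and L = 14 feeding links.
C = L / S² = 14 / 100 = 0.1400 ≈ 0.140.

C = 0.140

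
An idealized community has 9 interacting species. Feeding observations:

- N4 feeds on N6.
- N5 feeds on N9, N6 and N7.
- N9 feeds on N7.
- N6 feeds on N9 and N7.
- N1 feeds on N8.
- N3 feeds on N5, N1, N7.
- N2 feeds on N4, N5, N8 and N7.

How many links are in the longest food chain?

4 links

One longest chain: N7 → N9 → N6 → N5 → N3.
It has 5 species and 4 links.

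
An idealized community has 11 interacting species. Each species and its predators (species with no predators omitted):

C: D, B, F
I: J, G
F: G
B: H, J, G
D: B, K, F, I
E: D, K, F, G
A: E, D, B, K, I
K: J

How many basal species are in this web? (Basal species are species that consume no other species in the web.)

2

Basal species (no prey listed): A, C.
Count: 2.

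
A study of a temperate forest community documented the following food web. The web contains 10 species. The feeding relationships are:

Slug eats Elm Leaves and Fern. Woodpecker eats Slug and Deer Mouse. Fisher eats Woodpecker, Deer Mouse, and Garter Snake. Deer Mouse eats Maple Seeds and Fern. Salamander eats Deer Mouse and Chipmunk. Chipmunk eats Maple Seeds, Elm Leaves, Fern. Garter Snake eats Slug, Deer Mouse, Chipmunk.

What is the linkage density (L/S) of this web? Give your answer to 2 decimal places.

L/S = 1.70

There are L = 17 links among S = 10 species.
L/S = 17/10 = 1.7000 ≈ 1.70.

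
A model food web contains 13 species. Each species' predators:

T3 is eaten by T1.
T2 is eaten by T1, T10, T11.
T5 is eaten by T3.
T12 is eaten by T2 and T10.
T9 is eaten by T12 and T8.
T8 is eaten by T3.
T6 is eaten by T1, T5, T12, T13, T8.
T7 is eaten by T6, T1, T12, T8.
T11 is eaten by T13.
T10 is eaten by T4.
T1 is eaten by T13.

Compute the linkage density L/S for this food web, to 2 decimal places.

L/S = 1.69

There are L = 22 links among S = 13 species.
L/S = 22/13 = 1.6923 ≈ 1.69.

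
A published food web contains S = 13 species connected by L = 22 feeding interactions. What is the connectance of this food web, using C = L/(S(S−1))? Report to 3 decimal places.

The web has S = 13 species and L = 22 feeding links.
C = L / (S(S−1)) = 22 / 156 = 0.1410 ≈ 0.141.

C = 0.141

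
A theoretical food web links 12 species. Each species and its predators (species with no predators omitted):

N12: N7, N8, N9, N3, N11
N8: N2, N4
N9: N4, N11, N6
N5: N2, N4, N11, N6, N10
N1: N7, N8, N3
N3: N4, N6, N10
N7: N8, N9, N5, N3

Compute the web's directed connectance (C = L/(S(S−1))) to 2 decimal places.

C = 0.19

The web has S = 12 species and L = 25 feeding links.
C = L / (S(S−1)) = 25 / 132 = 0.1894 ≈ 0.19.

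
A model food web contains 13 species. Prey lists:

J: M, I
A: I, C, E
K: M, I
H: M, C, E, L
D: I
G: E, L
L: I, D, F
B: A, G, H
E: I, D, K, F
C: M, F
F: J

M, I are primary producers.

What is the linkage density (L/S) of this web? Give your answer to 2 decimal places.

There are L = 27 links among S = 13 species.
L/S = 27/13 = 2.0769 ≈ 2.08.

L/S = 2.08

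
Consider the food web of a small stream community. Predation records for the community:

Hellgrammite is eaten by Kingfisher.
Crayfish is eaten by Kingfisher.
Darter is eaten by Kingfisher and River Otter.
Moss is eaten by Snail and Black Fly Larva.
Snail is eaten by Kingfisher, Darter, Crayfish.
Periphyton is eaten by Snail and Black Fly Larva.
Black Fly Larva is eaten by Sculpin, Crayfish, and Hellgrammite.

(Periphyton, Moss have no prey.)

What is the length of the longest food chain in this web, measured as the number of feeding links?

One longest chain: Periphyton → Snail → Darter → Kingfisher.
It has 4 species and 3 links.

3 links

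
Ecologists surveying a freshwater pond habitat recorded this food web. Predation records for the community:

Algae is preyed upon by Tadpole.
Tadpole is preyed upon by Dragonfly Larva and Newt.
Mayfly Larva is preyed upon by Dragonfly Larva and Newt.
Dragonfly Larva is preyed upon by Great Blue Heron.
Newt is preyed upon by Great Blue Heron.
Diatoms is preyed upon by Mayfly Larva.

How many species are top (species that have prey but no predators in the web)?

1

Top species (has prey, but nothing eats it): Great Blue Heron.
Count: 1.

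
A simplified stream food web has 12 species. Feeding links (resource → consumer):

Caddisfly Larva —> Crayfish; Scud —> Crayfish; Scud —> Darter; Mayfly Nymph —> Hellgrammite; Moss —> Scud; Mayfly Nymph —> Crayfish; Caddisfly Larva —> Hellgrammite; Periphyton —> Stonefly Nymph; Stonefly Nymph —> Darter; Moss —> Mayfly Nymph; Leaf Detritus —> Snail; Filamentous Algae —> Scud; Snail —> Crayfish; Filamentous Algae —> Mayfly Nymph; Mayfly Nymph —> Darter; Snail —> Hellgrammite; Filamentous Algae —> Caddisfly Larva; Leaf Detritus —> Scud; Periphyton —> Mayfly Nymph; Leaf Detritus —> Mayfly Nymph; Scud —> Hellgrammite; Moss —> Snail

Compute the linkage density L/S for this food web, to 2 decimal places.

L/S = 1.83

There are L = 22 links among S = 12 species.
L/S = 22/12 = 1.8333 ≈ 1.83.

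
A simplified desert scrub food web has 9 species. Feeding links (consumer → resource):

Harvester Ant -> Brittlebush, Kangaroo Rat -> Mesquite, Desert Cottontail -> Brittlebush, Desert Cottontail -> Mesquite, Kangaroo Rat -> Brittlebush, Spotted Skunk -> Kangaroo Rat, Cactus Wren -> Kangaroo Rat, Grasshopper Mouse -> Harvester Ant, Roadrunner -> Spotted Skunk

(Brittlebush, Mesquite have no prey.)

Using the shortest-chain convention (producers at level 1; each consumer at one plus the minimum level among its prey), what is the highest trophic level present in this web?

4

Producers (level 1): Brittlebush, Mesquite.
Following each consumer down to its lowest-level prey: Brittlebush → Kangaroo Rat → Spotted Skunk → Roadrunner (levels 1 through 4).
All prey of Roadrunner (Spotted Skunk 3) are at level 3 or above, so Roadrunner is at level 1 + 3 = 4.
Every consumer has at least one prey at level 3 or below, so none exceeds level 4.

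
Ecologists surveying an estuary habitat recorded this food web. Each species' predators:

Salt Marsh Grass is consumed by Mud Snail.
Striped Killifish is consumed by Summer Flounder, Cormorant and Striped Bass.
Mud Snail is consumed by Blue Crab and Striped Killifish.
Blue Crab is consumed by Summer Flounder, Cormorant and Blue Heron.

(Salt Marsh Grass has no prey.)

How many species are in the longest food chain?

One longest chain: Salt Marsh Grass → Mud Snail → Striped Killifish → Striped Bass.
It has 4 species and 3 links.

4 species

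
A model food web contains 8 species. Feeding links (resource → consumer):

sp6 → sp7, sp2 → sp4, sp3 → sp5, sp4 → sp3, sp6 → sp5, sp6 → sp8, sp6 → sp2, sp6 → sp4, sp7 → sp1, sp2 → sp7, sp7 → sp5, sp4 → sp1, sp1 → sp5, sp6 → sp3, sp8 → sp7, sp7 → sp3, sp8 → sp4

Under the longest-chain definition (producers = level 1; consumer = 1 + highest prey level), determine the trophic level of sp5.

sp6 is a producer → level 1.
sp8 eats sp6 → level 2.
sp7 eats sp8 (level 2); other prey at levels: sp6 1, sp2 2 → level 3.
sp3 eats sp7 (level 3); other prey at levels: sp6 1, sp4 3 → level 4.
sp5 eats sp3 (level 4); other prey at levels: sp6 1, sp7 3, sp1 4 → level 5.

Trophic level 5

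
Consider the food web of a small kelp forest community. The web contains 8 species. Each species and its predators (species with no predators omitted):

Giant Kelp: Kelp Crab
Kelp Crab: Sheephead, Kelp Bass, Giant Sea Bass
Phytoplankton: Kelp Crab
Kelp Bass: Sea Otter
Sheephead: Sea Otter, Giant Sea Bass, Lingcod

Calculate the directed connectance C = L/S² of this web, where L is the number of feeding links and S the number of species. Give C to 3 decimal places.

The web has S = 8 species and L = 9 feeding links.
C = L / S² = 9 / 64 = 0.1406 ≈ 0.141.

C = 0.141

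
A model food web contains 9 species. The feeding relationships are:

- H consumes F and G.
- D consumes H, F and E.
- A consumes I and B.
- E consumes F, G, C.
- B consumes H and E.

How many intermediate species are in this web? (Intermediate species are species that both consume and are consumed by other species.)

Intermediate species (has both prey and predators): H, E, B.
Count: 3.

3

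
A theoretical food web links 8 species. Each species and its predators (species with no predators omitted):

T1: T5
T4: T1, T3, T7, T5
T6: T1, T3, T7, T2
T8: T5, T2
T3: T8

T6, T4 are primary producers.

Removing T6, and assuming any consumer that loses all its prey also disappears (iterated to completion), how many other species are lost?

Remove T6.
Every predator of it retains at least one other prey: T1 still has T4; T3 still has T4; T7 still has T4; T2 still has T8.
No consumer loses all prey, so no secondary extinctions occur.

0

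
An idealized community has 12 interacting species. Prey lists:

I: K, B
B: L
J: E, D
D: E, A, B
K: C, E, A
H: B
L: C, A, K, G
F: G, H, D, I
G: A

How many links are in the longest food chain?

5 links

One longest chain: C → K → L → B → D → J.
It has 6 species and 5 links.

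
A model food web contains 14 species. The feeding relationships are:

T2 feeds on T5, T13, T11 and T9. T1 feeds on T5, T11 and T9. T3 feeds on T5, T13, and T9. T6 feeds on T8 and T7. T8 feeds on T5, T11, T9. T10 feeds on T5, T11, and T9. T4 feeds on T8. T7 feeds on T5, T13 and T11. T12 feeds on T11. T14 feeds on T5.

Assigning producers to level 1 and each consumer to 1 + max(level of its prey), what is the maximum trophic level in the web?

Producers (level 1): T11, T5, T9, T13.
T11 → T8 → T4 gives T4 level 3.
No species has a prey at level 3, so no species reaches level 4.

3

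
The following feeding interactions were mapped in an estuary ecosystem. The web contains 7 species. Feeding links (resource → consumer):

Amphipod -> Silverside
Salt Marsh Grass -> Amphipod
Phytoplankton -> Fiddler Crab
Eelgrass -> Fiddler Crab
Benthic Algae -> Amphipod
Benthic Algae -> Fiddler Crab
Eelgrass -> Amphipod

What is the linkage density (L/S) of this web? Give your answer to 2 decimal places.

There are L = 7 links among S = 7 species.
L/S = 7/7 = 1.0000 ≈ 1.00.

L/S = 1.00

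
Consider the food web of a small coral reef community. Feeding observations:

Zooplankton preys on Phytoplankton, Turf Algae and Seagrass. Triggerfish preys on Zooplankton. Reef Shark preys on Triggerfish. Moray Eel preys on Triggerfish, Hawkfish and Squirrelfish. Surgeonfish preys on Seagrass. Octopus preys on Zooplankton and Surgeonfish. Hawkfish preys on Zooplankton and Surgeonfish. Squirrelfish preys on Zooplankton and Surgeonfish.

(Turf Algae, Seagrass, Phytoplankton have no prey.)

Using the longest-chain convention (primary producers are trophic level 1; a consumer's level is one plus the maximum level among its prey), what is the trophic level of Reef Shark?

Turf Algae is a producer → level 1.
Zooplankton eats Turf Algae (level 1); other prey at levels: Seagrass 1, Phytoplankton 1 → level 2.
Triggerfish eats Zooplankton → level 3.
Reef Shark eats Triggerfish → level 4.

Trophic level 4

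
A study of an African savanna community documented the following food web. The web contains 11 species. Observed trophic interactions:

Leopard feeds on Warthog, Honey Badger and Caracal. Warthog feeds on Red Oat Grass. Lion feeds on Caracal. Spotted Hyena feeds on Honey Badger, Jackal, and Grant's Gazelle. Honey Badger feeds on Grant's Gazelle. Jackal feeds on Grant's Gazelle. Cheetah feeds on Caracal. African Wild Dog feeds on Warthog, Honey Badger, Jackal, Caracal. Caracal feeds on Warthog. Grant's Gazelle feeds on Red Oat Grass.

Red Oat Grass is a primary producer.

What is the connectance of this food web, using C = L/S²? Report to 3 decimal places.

The web has S = 11 species and L = 17 feeding links.
C = L / S² = 17 / 121 = 0.1405 ≈ 0.140.

C = 0.140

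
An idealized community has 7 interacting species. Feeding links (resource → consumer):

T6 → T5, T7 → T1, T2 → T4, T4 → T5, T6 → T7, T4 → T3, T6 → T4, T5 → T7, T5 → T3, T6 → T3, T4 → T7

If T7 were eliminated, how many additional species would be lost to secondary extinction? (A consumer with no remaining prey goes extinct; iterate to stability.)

1

Remove T7.
Round 1: T1 (all prey gone) → extinct.
No further losses. Total secondary extinctions: 1.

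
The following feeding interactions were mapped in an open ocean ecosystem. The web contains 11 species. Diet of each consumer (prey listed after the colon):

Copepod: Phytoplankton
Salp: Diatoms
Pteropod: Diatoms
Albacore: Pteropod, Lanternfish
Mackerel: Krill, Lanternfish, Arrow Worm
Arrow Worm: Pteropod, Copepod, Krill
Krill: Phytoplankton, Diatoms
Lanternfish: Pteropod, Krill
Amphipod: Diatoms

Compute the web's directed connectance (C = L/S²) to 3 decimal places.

The web has S = 11 species and L = 16 feeding links.
C = L / S² = 16 / 121 = 0.1322 ≈ 0.132.

C = 0.132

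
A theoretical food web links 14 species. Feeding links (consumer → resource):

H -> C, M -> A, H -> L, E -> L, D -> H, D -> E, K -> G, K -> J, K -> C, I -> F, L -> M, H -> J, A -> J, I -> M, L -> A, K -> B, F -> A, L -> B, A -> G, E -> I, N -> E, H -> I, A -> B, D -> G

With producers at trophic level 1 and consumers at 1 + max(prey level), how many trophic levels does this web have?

Producers (level 1): G, J, B, C.
G → A → M → L → E → N gives N level 6.
No species has a prey at level 6, so no species reaches level 7.

6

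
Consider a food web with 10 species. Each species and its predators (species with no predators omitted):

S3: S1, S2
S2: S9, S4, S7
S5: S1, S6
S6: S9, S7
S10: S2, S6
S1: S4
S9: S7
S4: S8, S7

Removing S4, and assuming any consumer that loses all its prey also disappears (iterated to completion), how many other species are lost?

Remove S4.
Round 1: S8 (all prey gone) → extinct.
No further losses. Total secondary extinctions: 1.

1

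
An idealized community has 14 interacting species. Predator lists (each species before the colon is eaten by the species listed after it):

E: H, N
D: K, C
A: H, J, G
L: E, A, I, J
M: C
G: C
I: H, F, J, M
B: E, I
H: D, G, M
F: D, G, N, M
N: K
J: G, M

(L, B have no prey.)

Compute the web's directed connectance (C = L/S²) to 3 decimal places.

The web has S = 14 species and L = 29 feeding links.
C = L / S² = 29 / 196 = 0.1480 ≈ 0.148.

C = 0.148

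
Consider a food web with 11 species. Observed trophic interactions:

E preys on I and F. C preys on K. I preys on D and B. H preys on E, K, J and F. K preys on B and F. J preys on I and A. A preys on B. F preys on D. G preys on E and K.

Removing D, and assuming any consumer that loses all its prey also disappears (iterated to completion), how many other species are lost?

Remove D.
Round 1: F (all prey gone) → extinct.
No further losses. Total secondary extinctions: 1.

1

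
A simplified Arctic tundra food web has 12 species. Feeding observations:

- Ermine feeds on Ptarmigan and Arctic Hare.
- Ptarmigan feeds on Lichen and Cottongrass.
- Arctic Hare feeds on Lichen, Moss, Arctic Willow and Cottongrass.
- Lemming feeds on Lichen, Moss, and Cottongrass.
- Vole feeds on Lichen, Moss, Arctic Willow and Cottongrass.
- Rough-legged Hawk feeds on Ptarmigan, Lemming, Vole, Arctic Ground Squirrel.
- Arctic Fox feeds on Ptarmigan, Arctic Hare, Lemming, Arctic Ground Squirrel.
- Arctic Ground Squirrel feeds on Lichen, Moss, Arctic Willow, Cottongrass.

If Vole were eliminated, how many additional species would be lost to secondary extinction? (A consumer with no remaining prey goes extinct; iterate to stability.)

Remove Vole.
Every predator of it retains at least one other prey: Rough-legged Hawk still has Arctic Ground Squirrel, Ptarmigan, Lemming.
No consumer loses all prey, so no secondary extinctions occur.

0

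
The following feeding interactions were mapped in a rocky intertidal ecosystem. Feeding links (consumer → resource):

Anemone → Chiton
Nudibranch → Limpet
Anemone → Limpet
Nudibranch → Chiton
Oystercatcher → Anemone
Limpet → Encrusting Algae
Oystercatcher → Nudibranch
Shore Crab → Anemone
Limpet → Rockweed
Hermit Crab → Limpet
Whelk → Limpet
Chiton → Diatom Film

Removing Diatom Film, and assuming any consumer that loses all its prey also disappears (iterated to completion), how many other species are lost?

1

Remove Diatom Film.
Round 1: Chiton (all prey gone) → extinct.
No further losses. Total secondary extinctions: 1.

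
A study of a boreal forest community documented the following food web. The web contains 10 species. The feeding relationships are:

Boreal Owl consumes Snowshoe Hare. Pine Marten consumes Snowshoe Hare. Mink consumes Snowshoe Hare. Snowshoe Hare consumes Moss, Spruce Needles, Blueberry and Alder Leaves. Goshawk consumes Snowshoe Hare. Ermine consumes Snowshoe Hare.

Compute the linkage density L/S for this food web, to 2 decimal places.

L/S = 0.90

There are L = 9 links among S = 10 species.
L/S = 9/10 = 0.9000 ≈ 0.90.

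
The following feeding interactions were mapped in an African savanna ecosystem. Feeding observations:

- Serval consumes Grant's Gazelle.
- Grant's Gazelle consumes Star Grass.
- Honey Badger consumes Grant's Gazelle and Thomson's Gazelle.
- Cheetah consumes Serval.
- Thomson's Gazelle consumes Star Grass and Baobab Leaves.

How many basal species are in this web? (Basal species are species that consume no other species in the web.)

2

Basal species (no prey listed): Baobab Leaves, Star Grass.
Count: 2.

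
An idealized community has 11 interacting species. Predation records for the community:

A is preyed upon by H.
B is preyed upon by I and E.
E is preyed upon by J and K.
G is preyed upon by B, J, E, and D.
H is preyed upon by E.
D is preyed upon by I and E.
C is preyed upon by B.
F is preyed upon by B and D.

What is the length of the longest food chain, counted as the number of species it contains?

4 species

One longest chain: G → D → E → K.
It has 4 species and 3 links.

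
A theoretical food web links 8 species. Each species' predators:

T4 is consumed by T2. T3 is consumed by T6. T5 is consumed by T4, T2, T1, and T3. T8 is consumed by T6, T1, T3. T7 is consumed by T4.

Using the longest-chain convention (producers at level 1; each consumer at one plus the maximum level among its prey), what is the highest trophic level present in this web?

Producers (level 1): T8, T5, T7.
T8 → T3 → T6 gives T6 level 3.
No species has a prey at level 3, so no species reaches level 4.

3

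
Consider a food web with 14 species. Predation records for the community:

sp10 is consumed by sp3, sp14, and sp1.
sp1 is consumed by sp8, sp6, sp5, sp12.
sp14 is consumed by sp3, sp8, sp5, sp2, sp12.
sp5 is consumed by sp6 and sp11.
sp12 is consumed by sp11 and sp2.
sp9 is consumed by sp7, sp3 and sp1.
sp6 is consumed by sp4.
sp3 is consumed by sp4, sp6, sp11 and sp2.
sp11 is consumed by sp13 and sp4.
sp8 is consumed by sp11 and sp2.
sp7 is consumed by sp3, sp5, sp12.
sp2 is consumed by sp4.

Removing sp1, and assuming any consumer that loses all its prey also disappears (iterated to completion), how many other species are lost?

Remove sp1.
Every predator of it retains at least one other prey: sp8 still has sp14; sp5 still has sp14, sp7; sp12 still has sp14, sp7; sp6 still has sp5, sp3.
No consumer loses all prey, so no secondary extinctions occur.

0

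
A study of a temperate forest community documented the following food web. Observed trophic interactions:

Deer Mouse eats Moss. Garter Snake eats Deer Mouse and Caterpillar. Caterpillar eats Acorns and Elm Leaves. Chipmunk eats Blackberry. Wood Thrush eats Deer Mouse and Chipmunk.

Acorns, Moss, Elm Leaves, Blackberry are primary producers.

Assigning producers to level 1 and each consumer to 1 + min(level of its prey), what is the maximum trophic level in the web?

3

Producers (level 1): Acorns, Moss, Elm Leaves, Blackberry.
Following each consumer down to its lowest-level prey: Moss → Deer Mouse → Garter Snake (levels 1 through 3).
All prey of Garter Snake (Deer Mouse 2, Caterpillar 2) are at level 2 or above, so Garter Snake is at level 1 + 2 = 3.
Every consumer has at least one prey at level 2 or below, so none exceeds level 3.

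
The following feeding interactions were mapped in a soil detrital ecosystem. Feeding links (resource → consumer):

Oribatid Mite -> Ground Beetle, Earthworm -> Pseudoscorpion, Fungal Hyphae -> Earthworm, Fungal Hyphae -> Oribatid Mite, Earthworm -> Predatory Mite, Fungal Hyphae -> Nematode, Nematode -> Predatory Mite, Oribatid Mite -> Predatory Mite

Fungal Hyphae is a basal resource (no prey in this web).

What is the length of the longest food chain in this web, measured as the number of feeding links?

2 links

One longest chain: Fungal Hyphae → Nematode → Predatory Mite.
It has 3 species and 2 links.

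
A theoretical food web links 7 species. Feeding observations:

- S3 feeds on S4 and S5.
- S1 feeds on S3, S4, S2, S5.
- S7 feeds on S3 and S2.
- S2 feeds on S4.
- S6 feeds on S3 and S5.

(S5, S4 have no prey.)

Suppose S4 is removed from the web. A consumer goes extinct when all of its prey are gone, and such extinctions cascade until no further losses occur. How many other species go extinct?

Remove S4.
Round 1: S2 (all prey gone) → extinct.
No further losses. Total secondary extinctions: 1.

1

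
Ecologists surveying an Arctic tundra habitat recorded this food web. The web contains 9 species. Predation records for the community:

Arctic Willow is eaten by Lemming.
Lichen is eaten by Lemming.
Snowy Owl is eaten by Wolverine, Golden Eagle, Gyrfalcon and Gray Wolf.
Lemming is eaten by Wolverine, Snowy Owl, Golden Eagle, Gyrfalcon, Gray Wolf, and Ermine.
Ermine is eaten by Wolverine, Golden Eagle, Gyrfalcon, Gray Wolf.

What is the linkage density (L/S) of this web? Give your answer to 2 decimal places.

There are L = 16 links among S = 9 species.
L/S = 16/9 = 1.7778 ≈ 1.78.

L/S = 1.78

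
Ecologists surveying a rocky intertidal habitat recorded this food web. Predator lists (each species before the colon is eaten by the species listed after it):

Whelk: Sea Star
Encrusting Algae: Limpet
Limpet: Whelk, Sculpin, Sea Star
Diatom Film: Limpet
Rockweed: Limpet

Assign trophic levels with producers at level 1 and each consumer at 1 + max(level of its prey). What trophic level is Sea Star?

Trophic level 4

Rockweed is a producer → level 1.
Limpet eats Rockweed (level 1); other prey at levels: Diatom Film 1, Encrusting Algae 1 → level 2.
Whelk eats Limpet → level 3.
Sea Star eats Whelk (level 3); other prey at levels: Limpet 2 → level 4.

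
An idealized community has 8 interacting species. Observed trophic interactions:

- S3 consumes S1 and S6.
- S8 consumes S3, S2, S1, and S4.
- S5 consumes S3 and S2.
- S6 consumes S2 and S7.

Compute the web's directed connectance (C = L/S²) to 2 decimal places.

C = 0.16

The web has S = 8 species and L = 10 feeding links.
C = L / S² = 10 / 64 = 0.1562 ≈ 0.16.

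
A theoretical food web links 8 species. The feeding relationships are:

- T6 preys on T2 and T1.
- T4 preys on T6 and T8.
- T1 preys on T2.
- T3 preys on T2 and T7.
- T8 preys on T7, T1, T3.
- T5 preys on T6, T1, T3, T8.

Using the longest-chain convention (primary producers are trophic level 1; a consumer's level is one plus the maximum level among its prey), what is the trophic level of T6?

Trophic level 3

T2 is a producer → level 1.
T1 eats T2 → level 2.
T6 eats T1 (level 2); other prey at levels: T2 1 → level 3.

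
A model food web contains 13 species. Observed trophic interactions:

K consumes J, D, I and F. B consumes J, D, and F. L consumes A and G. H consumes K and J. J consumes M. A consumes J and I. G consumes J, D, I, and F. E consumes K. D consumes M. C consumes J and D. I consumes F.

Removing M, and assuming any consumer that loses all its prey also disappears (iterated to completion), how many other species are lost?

Remove M.
Round 1: D (all prey gone), J (all prey gone) → extinct.
Round 2: C (all prey gone) → extinct.
No further losses. Total secondary extinctions: 3.

3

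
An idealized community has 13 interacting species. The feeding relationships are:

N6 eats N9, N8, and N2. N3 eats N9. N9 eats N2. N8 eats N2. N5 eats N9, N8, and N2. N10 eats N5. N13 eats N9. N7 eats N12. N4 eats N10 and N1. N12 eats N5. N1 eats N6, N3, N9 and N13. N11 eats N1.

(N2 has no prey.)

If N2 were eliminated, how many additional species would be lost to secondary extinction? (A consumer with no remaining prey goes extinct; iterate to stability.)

12

Remove N2.
Round 1: N9 (all prey gone), N8 (all prey gone) → extinct.
Round 2: N13 (all prey gone), N3 (all prey gone), N6 (all prey gone), N5 (all prey gone) → extinct.
Round 3: N12 (all prey gone), N1 (all prey gone), N10 (all prey gone) → extinct.
Round 4: N4 (all prey gone), N11 (all prey gone), N7 (all prey gone) → extinct.
No further losses. Total secondary extinctions: 12.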